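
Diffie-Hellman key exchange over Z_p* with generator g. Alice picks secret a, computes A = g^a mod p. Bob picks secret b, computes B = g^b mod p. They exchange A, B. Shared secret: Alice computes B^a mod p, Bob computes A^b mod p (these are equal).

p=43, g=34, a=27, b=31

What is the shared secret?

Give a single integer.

Answer: 22

Derivation:
A = 34^27 mod 43  (bits of 27 = 11011)
  bit 0 = 1: r = r^2 * 34 mod 43 = 1^2 * 34 = 1*34 = 34
  bit 1 = 1: r = r^2 * 34 mod 43 = 34^2 * 34 = 38*34 = 2
  bit 2 = 0: r = r^2 mod 43 = 2^2 = 4
  bit 3 = 1: r = r^2 * 34 mod 43 = 4^2 * 34 = 16*34 = 28
  bit 4 = 1: r = r^2 * 34 mod 43 = 28^2 * 34 = 10*34 = 39
  -> A = 39
B = 34^31 mod 43  (bits of 31 = 11111)
  bit 0 = 1: r = r^2 * 34 mod 43 = 1^2 * 34 = 1*34 = 34
  bit 1 = 1: r = r^2 * 34 mod 43 = 34^2 * 34 = 38*34 = 2
  bit 2 = 1: r = r^2 * 34 mod 43 = 2^2 * 34 = 4*34 = 7
  bit 3 = 1: r = r^2 * 34 mod 43 = 7^2 * 34 = 6*34 = 32
  bit 4 = 1: r = r^2 * 34 mod 43 = 32^2 * 34 = 35*34 = 29
  -> B = 29
s = B^a = 29^27 mod 43  (bits of 27 = 11011)
  bit 0 = 1: r = r^2 * 29 mod 43 = 1^2 * 29 = 1*29 = 29
  bit 1 = 1: r = r^2 * 29 mod 43 = 29^2 * 29 = 24*29 = 8
  bit 2 = 0: r = r^2 mod 43 = 8^2 = 21
  bit 3 = 1: r = r^2 * 29 mod 43 = 21^2 * 29 = 11*29 = 18
  bit 4 = 1: r = r^2 * 29 mod 43 = 18^2 * 29 = 23*29 = 22
  -> s = B^a = 22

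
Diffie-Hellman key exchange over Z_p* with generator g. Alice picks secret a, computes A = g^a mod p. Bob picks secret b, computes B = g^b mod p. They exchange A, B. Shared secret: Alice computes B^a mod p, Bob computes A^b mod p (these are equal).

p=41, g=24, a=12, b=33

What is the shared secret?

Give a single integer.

A = 24^12 mod 41  (bits of 12 = 1100)
  bit 0 = 1: r = r^2 * 24 mod 41 = 1^2 * 24 = 1*24 = 24
  bit 1 = 1: r = r^2 * 24 mod 41 = 24^2 * 24 = 2*24 = 7
  bit 2 = 0: r = r^2 mod 41 = 7^2 = 8
  bit 3 = 0: r = r^2 mod 41 = 8^2 = 23
  -> A = 23
B = 24^33 mod 41  (bits of 33 = 100001)
  bit 0 = 1: r = r^2 * 24 mod 41 = 1^2 * 24 = 1*24 = 24
  bit 1 = 0: r = r^2 mod 41 = 24^2 = 2
  bit 2 = 0: r = r^2 mod 41 = 2^2 = 4
  bit 3 = 0: r = r^2 mod 41 = 4^2 = 16
  bit 4 = 0: r = r^2 mod 41 = 16^2 = 10
  bit 5 = 1: r = r^2 * 24 mod 41 = 10^2 * 24 = 18*24 = 22
  -> B = 22
s = B^a = 22^12 mod 41  (bits of 12 = 1100)
  bit 0 = 1: r = r^2 * 22 mod 41 = 1^2 * 22 = 1*22 = 22
  bit 1 = 1: r = r^2 * 22 mod 41 = 22^2 * 22 = 33*22 = 29
  bit 2 = 0: r = r^2 mod 41 = 29^2 = 21
  bit 3 = 0: r = r^2 mod 41 = 21^2 = 31
  -> s = B^a = 31

Answer: 31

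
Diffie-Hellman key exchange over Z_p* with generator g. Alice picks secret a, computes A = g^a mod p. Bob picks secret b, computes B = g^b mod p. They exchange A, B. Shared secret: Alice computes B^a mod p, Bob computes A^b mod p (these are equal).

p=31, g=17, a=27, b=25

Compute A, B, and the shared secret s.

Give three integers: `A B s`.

A = 17^27 mod 31  (bits of 27 = 11011)
  bit 0 = 1: r = r^2 * 17 mod 31 = 1^2 * 17 = 1*17 = 17
  bit 1 = 1: r = r^2 * 17 mod 31 = 17^2 * 17 = 10*17 = 15
  bit 2 = 0: r = r^2 mod 31 = 15^2 = 8
  bit 3 = 1: r = r^2 * 17 mod 31 = 8^2 * 17 = 2*17 = 3
  bit 4 = 1: r = r^2 * 17 mod 31 = 3^2 * 17 = 9*17 = 29
  -> A = 29
B = 17^25 mod 31  (bits of 25 = 11001)
  bit 0 = 1: r = r^2 * 17 mod 31 = 1^2 * 17 = 1*17 = 17
  bit 1 = 1: r = r^2 * 17 mod 31 = 17^2 * 17 = 10*17 = 15
  bit 2 = 0: r = r^2 mod 31 = 15^2 = 8
  bit 3 = 0: r = r^2 mod 31 = 8^2 = 2
  bit 4 = 1: r = r^2 * 17 mod 31 = 2^2 * 17 = 4*17 = 6
  -> B = 6
s = B^a = 6^27 mod 31  (bits of 27 = 11011)
  bit 0 = 1: r = r^2 * 6 mod 31 = 1^2 * 6 = 1*6 = 6
  bit 1 = 1: r = r^2 * 6 mod 31 = 6^2 * 6 = 5*6 = 30
  bit 2 = 0: r = r^2 mod 31 = 30^2 = 1
  bit 3 = 1: r = r^2 * 6 mod 31 = 1^2 * 6 = 1*6 = 6
  bit 4 = 1: r = r^2 * 6 mod 31 = 6^2 * 6 = 5*6 = 30
  -> s = B^a = 30

Answer: 29 6 30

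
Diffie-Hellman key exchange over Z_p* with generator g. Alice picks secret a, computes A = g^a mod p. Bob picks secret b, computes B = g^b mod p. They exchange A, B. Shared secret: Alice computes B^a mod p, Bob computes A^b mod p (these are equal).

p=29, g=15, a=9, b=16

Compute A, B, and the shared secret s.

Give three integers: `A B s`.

A = 15^9 mod 29  (bits of 9 = 1001)
  bit 0 = 1: r = r^2 * 15 mod 29 = 1^2 * 15 = 1*15 = 15
  bit 1 = 0: r = r^2 mod 29 = 15^2 = 22
  bit 2 = 0: r = r^2 mod 29 = 22^2 = 20
  bit 3 = 1: r = r^2 * 15 mod 29 = 20^2 * 15 = 23*15 = 26
  -> A = 26
B = 15^16 mod 29  (bits of 16 = 10000)
  bit 0 = 1: r = r^2 * 15 mod 29 = 1^2 * 15 = 1*15 = 15
  bit 1 = 0: r = r^2 mod 29 = 15^2 = 22
  bit 2 = 0: r = r^2 mod 29 = 22^2 = 20
  bit 3 = 0: r = r^2 mod 29 = 20^2 = 23
  bit 4 = 0: r = r^2 mod 29 = 23^2 = 7
  -> B = 7
s = B^a = 7^9 mod 29  (bits of 9 = 1001)
  bit 0 = 1: r = r^2 * 7 mod 29 = 1^2 * 7 = 1*7 = 7
  bit 1 = 0: r = r^2 mod 29 = 7^2 = 20
  bit 2 = 0: r = r^2 mod 29 = 20^2 = 23
  bit 3 = 1: r = r^2 * 7 mod 29 = 23^2 * 7 = 7*7 = 20
  -> s = B^a = 20

Answer: 26 7 20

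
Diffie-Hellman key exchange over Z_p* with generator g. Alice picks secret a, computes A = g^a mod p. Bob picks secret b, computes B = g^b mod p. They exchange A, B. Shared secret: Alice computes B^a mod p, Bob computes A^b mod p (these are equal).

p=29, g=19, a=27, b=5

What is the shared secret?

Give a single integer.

Answer: 18

Derivation:
A = 19^27 mod 29  (bits of 27 = 11011)
  bit 0 = 1: r = r^2 * 19 mod 29 = 1^2 * 19 = 1*19 = 19
  bit 1 = 1: r = r^2 * 19 mod 29 = 19^2 * 19 = 13*19 = 15
  bit 2 = 0: r = r^2 mod 29 = 15^2 = 22
  bit 3 = 1: r = r^2 * 19 mod 29 = 22^2 * 19 = 20*19 = 3
  bit 4 = 1: r = r^2 * 19 mod 29 = 3^2 * 19 = 9*19 = 26
  -> A = 26
B = 19^5 mod 29  (bits of 5 = 101)
  bit 0 = 1: r = r^2 * 19 mod 29 = 1^2 * 19 = 1*19 = 19
  bit 1 = 0: r = r^2 mod 29 = 19^2 = 13
  bit 2 = 1: r = r^2 * 19 mod 29 = 13^2 * 19 = 24*19 = 21
  -> B = 21
s = B^a = 21^27 mod 29  (bits of 27 = 11011)
  bit 0 = 1: r = r^2 * 21 mod 29 = 1^2 * 21 = 1*21 = 21
  bit 1 = 1: r = r^2 * 21 mod 29 = 21^2 * 21 = 6*21 = 10
  bit 2 = 0: r = r^2 mod 29 = 10^2 = 13
  bit 3 = 1: r = r^2 * 21 mod 29 = 13^2 * 21 = 24*21 = 11
  bit 4 = 1: r = r^2 * 21 mod 29 = 11^2 * 21 = 5*21 = 18
  -> s = B^a = 18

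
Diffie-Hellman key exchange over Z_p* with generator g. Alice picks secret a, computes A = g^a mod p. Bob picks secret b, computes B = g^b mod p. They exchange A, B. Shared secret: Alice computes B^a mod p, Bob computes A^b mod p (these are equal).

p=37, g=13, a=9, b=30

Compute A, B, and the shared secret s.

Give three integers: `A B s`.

A = 13^9 mod 37  (bits of 9 = 1001)
  bit 0 = 1: r = r^2 * 13 mod 37 = 1^2 * 13 = 1*13 = 13
  bit 1 = 0: r = r^2 mod 37 = 13^2 = 21
  bit 2 = 0: r = r^2 mod 37 = 21^2 = 34
  bit 3 = 1: r = r^2 * 13 mod 37 = 34^2 * 13 = 9*13 = 6
  -> A = 6
B = 13^30 mod 37  (bits of 30 = 11110)
  bit 0 = 1: r = r^2 * 13 mod 37 = 1^2 * 13 = 1*13 = 13
  bit 1 = 1: r = r^2 * 13 mod 37 = 13^2 * 13 = 21*13 = 14
  bit 2 = 1: r = r^2 * 13 mod 37 = 14^2 * 13 = 11*13 = 32
  bit 3 = 1: r = r^2 * 13 mod 37 = 32^2 * 13 = 25*13 = 29
  bit 4 = 0: r = r^2 mod 37 = 29^2 = 27
  -> B = 27
s = B^a = 27^9 mod 37  (bits of 9 = 1001)
  bit 0 = 1: r = r^2 * 27 mod 37 = 1^2 * 27 = 1*27 = 27
  bit 1 = 0: r = r^2 mod 37 = 27^2 = 26
  bit 2 = 0: r = r^2 mod 37 = 26^2 = 10
  bit 3 = 1: r = r^2 * 27 mod 37 = 10^2 * 27 = 26*27 = 36
  -> s = B^a = 36

Answer: 6 27 36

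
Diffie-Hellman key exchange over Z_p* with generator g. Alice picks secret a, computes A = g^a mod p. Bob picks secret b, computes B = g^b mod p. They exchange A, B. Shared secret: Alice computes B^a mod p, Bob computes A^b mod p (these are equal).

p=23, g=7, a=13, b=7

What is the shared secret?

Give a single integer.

A = 7^13 mod 23  (bits of 13 = 1101)
  bit 0 = 1: r = r^2 * 7 mod 23 = 1^2 * 7 = 1*7 = 7
  bit 1 = 1: r = r^2 * 7 mod 23 = 7^2 * 7 = 3*7 = 21
  bit 2 = 0: r = r^2 mod 23 = 21^2 = 4
  bit 3 = 1: r = r^2 * 7 mod 23 = 4^2 * 7 = 16*7 = 20
  -> A = 20
B = 7^7 mod 23  (bits of 7 = 111)
  bit 0 = 1: r = r^2 * 7 mod 23 = 1^2 * 7 = 1*7 = 7
  bit 1 = 1: r = r^2 * 7 mod 23 = 7^2 * 7 = 3*7 = 21
  bit 2 = 1: r = r^2 * 7 mod 23 = 21^2 * 7 = 4*7 = 5
  -> B = 5
s = B^a = 5^13 mod 23  (bits of 13 = 1101)
  bit 0 = 1: r = r^2 * 5 mod 23 = 1^2 * 5 = 1*5 = 5
  bit 1 = 1: r = r^2 * 5 mod 23 = 5^2 * 5 = 2*5 = 10
  bit 2 = 0: r = r^2 mod 23 = 10^2 = 8
  bit 3 = 1: r = r^2 * 5 mod 23 = 8^2 * 5 = 18*5 = 21
  -> s = B^a = 21

Answer: 21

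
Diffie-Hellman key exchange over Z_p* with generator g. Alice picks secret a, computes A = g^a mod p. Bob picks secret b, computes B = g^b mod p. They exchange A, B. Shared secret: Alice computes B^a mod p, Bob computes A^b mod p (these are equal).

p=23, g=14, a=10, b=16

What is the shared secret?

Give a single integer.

Answer: 3

Derivation:
A = 14^10 mod 23  (bits of 10 = 1010)
  bit 0 = 1: r = r^2 * 14 mod 23 = 1^2 * 14 = 1*14 = 14
  bit 1 = 0: r = r^2 mod 23 = 14^2 = 12
  bit 2 = 1: r = r^2 * 14 mod 23 = 12^2 * 14 = 6*14 = 15
  bit 3 = 0: r = r^2 mod 23 = 15^2 = 18
  -> A = 18
B = 14^16 mod 23  (bits of 16 = 10000)
  bit 0 = 1: r = r^2 * 14 mod 23 = 1^2 * 14 = 1*14 = 14
  bit 1 = 0: r = r^2 mod 23 = 14^2 = 12
  bit 2 = 0: r = r^2 mod 23 = 12^2 = 6
  bit 3 = 0: r = r^2 mod 23 = 6^2 = 13
  bit 4 = 0: r = r^2 mod 23 = 13^2 = 8
  -> B = 8
s = B^a = 8^10 mod 23  (bits of 10 = 1010)
  bit 0 = 1: r = r^2 * 8 mod 23 = 1^2 * 8 = 1*8 = 8
  bit 1 = 0: r = r^2 mod 23 = 8^2 = 18
  bit 2 = 1: r = r^2 * 8 mod 23 = 18^2 * 8 = 2*8 = 16
  bit 3 = 0: r = r^2 mod 23 = 16^2 = 3
  -> s = B^a = 3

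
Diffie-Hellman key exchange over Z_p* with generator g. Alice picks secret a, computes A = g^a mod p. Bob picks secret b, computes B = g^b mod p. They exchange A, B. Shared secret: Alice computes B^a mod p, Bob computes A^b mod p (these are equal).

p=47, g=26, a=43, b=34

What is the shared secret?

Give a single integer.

A = 26^43 mod 47  (bits of 43 = 101011)
  bit 0 = 1: r = r^2 * 26 mod 47 = 1^2 * 26 = 1*26 = 26
  bit 1 = 0: r = r^2 mod 47 = 26^2 = 18
  bit 2 = 1: r = r^2 * 26 mod 47 = 18^2 * 26 = 42*26 = 11
  bit 3 = 0: r = r^2 mod 47 = 11^2 = 27
  bit 4 = 1: r = r^2 * 26 mod 47 = 27^2 * 26 = 24*26 = 13
  bit 5 = 1: r = r^2 * 26 mod 47 = 13^2 * 26 = 28*26 = 23
  -> A = 23
B = 26^34 mod 47  (bits of 34 = 100010)
  bit 0 = 1: r = r^2 * 26 mod 47 = 1^2 * 26 = 1*26 = 26
  bit 1 = 0: r = r^2 mod 47 = 26^2 = 18
  bit 2 = 0: r = r^2 mod 47 = 18^2 = 42
  bit 3 = 0: r = r^2 mod 47 = 42^2 = 25
  bit 4 = 1: r = r^2 * 26 mod 47 = 25^2 * 26 = 14*26 = 35
  bit 5 = 0: r = r^2 mod 47 = 35^2 = 3
  -> B = 3
s = B^a = 3^43 mod 47  (bits of 43 = 101011)
  bit 0 = 1: r = r^2 * 3 mod 47 = 1^2 * 3 = 1*3 = 3
  bit 1 = 0: r = r^2 mod 47 = 3^2 = 9
  bit 2 = 1: r = r^2 * 3 mod 47 = 9^2 * 3 = 34*3 = 8
  bit 3 = 0: r = r^2 mod 47 = 8^2 = 17
  bit 4 = 1: r = r^2 * 3 mod 47 = 17^2 * 3 = 7*3 = 21
  bit 5 = 1: r = r^2 * 3 mod 47 = 21^2 * 3 = 18*3 = 7
  -> s = B^a = 7

Answer: 7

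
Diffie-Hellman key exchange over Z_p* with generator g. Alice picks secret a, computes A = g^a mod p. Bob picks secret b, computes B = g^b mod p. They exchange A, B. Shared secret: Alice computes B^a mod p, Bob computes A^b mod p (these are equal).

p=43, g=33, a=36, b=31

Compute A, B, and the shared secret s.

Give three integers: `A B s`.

Answer: 16 20 11

Derivation:
A = 33^36 mod 43  (bits of 36 = 100100)
  bit 0 = 1: r = r^2 * 33 mod 43 = 1^2 * 33 = 1*33 = 33
  bit 1 = 0: r = r^2 mod 43 = 33^2 = 14
  bit 2 = 0: r = r^2 mod 43 = 14^2 = 24
  bit 3 = 1: r = r^2 * 33 mod 43 = 24^2 * 33 = 17*33 = 2
  bit 4 = 0: r = r^2 mod 43 = 2^2 = 4
  bit 5 = 0: r = r^2 mod 43 = 4^2 = 16
  -> A = 16
B = 33^31 mod 43  (bits of 31 = 11111)
  bit 0 = 1: r = r^2 * 33 mod 43 = 1^2 * 33 = 1*33 = 33
  bit 1 = 1: r = r^2 * 33 mod 43 = 33^2 * 33 = 14*33 = 32
  bit 2 = 1: r = r^2 * 33 mod 43 = 32^2 * 33 = 35*33 = 37
  bit 3 = 1: r = r^2 * 33 mod 43 = 37^2 * 33 = 36*33 = 27
  bit 4 = 1: r = r^2 * 33 mod 43 = 27^2 * 33 = 41*33 = 20
  -> B = 20
s = B^a = 20^36 mod 43  (bits of 36 = 100100)
  bit 0 = 1: r = r^2 * 20 mod 43 = 1^2 * 20 = 1*20 = 20
  bit 1 = 0: r = r^2 mod 43 = 20^2 = 13
  bit 2 = 0: r = r^2 mod 43 = 13^2 = 40
  bit 3 = 1: r = r^2 * 20 mod 43 = 40^2 * 20 = 9*20 = 8
  bit 4 = 0: r = r^2 mod 43 = 8^2 = 21
  bit 5 = 0: r = r^2 mod 43 = 21^2 = 11
  -> s = B^a = 11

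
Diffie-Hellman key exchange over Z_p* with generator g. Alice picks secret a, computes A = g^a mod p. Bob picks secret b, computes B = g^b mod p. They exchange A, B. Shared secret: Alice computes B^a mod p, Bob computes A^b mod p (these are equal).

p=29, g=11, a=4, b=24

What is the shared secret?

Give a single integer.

A = 11^4 mod 29  (bits of 4 = 100)
  bit 0 = 1: r = r^2 * 11 mod 29 = 1^2 * 11 = 1*11 = 11
  bit 1 = 0: r = r^2 mod 29 = 11^2 = 5
  bit 2 = 0: r = r^2 mod 29 = 5^2 = 25
  -> A = 25
B = 11^24 mod 29  (bits of 24 = 11000)
  bit 0 = 1: r = r^2 * 11 mod 29 = 1^2 * 11 = 1*11 = 11
  bit 1 = 1: r = r^2 * 11 mod 29 = 11^2 * 11 = 5*11 = 26
  bit 2 = 0: r = r^2 mod 29 = 26^2 = 9
  bit 3 = 0: r = r^2 mod 29 = 9^2 = 23
  bit 4 = 0: r = r^2 mod 29 = 23^2 = 7
  -> B = 7
s = B^a = 7^4 mod 29  (bits of 4 = 100)
  bit 0 = 1: r = r^2 * 7 mod 29 = 1^2 * 7 = 1*7 = 7
  bit 1 = 0: r = r^2 mod 29 = 7^2 = 20
  bit 2 = 0: r = r^2 mod 29 = 20^2 = 23
  -> s = B^a = 23

Answer: 23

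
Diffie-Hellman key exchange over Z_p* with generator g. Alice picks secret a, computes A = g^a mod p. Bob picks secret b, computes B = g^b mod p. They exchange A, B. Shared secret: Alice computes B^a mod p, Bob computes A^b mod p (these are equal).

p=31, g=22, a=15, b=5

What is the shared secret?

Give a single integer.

Answer: 30

Derivation:
A = 22^15 mod 31  (bits of 15 = 1111)
  bit 0 = 1: r = r^2 * 22 mod 31 = 1^2 * 22 = 1*22 = 22
  bit 1 = 1: r = r^2 * 22 mod 31 = 22^2 * 22 = 19*22 = 15
  bit 2 = 1: r = r^2 * 22 mod 31 = 15^2 * 22 = 8*22 = 21
  bit 3 = 1: r = r^2 * 22 mod 31 = 21^2 * 22 = 7*22 = 30
  -> A = 30
B = 22^5 mod 31  (bits of 5 = 101)
  bit 0 = 1: r = r^2 * 22 mod 31 = 1^2 * 22 = 1*22 = 22
  bit 1 = 0: r = r^2 mod 31 = 22^2 = 19
  bit 2 = 1: r = r^2 * 22 mod 31 = 19^2 * 22 = 20*22 = 6
  -> B = 6
s = B^a = 6^15 mod 31  (bits of 15 = 1111)
  bit 0 = 1: r = r^2 * 6 mod 31 = 1^2 * 6 = 1*6 = 6
  bit 1 = 1: r = r^2 * 6 mod 31 = 6^2 * 6 = 5*6 = 30
  bit 2 = 1: r = r^2 * 6 mod 31 = 30^2 * 6 = 1*6 = 6
  bit 3 = 1: r = r^2 * 6 mod 31 = 6^2 * 6 = 5*6 = 30
  -> s = B^a = 30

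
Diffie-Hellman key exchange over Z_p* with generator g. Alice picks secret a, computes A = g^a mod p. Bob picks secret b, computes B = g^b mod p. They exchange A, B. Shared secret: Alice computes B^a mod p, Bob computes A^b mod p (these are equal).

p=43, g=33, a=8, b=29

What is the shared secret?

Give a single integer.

A = 33^8 mod 43  (bits of 8 = 1000)
  bit 0 = 1: r = r^2 * 33 mod 43 = 1^2 * 33 = 1*33 = 33
  bit 1 = 0: r = r^2 mod 43 = 33^2 = 14
  bit 2 = 0: r = r^2 mod 43 = 14^2 = 24
  bit 3 = 0: r = r^2 mod 43 = 24^2 = 17
  -> A = 17
B = 33^29 mod 43  (bits of 29 = 11101)
  bit 0 = 1: r = r^2 * 33 mod 43 = 1^2 * 33 = 1*33 = 33
  bit 1 = 1: r = r^2 * 33 mod 43 = 33^2 * 33 = 14*33 = 32
  bit 2 = 1: r = r^2 * 33 mod 43 = 32^2 * 33 = 35*33 = 37
  bit 3 = 0: r = r^2 mod 43 = 37^2 = 36
  bit 4 = 1: r = r^2 * 33 mod 43 = 36^2 * 33 = 6*33 = 26
  -> B = 26
s = B^a = 26^8 mod 43  (bits of 8 = 1000)
  bit 0 = 1: r = r^2 * 26 mod 43 = 1^2 * 26 = 1*26 = 26
  bit 1 = 0: r = r^2 mod 43 = 26^2 = 31
  bit 2 = 0: r = r^2 mod 43 = 31^2 = 15
  bit 3 = 0: r = r^2 mod 43 = 15^2 = 10
  -> s = B^a = 10

Answer: 10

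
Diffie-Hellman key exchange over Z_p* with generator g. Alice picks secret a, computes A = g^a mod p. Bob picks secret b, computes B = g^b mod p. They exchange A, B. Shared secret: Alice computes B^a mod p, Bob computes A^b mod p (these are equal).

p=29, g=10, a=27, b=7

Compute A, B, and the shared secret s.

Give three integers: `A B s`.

A = 10^27 mod 29  (bits of 27 = 11011)
  bit 0 = 1: r = r^2 * 10 mod 29 = 1^2 * 10 = 1*10 = 10
  bit 1 = 1: r = r^2 * 10 mod 29 = 10^2 * 10 = 13*10 = 14
  bit 2 = 0: r = r^2 mod 29 = 14^2 = 22
  bit 3 = 1: r = r^2 * 10 mod 29 = 22^2 * 10 = 20*10 = 26
  bit 4 = 1: r = r^2 * 10 mod 29 = 26^2 * 10 = 9*10 = 3
  -> A = 3
B = 10^7 mod 29  (bits of 7 = 111)
  bit 0 = 1: r = r^2 * 10 mod 29 = 1^2 * 10 = 1*10 = 10
  bit 1 = 1: r = r^2 * 10 mod 29 = 10^2 * 10 = 13*10 = 14
  bit 2 = 1: r = r^2 * 10 mod 29 = 14^2 * 10 = 22*10 = 17
  -> B = 17
s = B^a = 17^27 mod 29  (bits of 27 = 11011)
  bit 0 = 1: r = r^2 * 17 mod 29 = 1^2 * 17 = 1*17 = 17
  bit 1 = 1: r = r^2 * 17 mod 29 = 17^2 * 17 = 28*17 = 12
  bit 2 = 0: r = r^2 mod 29 = 12^2 = 28
  bit 3 = 1: r = r^2 * 17 mod 29 = 28^2 * 17 = 1*17 = 17
  bit 4 = 1: r = r^2 * 17 mod 29 = 17^2 * 17 = 28*17 = 12
  -> s = B^a = 12

Answer: 3 17 12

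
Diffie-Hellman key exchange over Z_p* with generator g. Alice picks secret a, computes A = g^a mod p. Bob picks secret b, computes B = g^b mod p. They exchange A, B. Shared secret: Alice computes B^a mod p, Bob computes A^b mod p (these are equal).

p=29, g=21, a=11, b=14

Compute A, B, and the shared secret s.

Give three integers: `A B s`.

A = 21^11 mod 29  (bits of 11 = 1011)
  bit 0 = 1: r = r^2 * 21 mod 29 = 1^2 * 21 = 1*21 = 21
  bit 1 = 0: r = r^2 mod 29 = 21^2 = 6
  bit 2 = 1: r = r^2 * 21 mod 29 = 6^2 * 21 = 7*21 = 2
  bit 3 = 1: r = r^2 * 21 mod 29 = 2^2 * 21 = 4*21 = 26
  -> A = 26
B = 21^14 mod 29  (bits of 14 = 1110)
  bit 0 = 1: r = r^2 * 21 mod 29 = 1^2 * 21 = 1*21 = 21
  bit 1 = 1: r = r^2 * 21 mod 29 = 21^2 * 21 = 6*21 = 10
  bit 2 = 1: r = r^2 * 21 mod 29 = 10^2 * 21 = 13*21 = 12
  bit 3 = 0: r = r^2 mod 29 = 12^2 = 28
  -> B = 28
s = B^a = 28^11 mod 29  (bits of 11 = 1011)
  bit 0 = 1: r = r^2 * 28 mod 29 = 1^2 * 28 = 1*28 = 28
  bit 1 = 0: r = r^2 mod 29 = 28^2 = 1
  bit 2 = 1: r = r^2 * 28 mod 29 = 1^2 * 28 = 1*28 = 28
  bit 3 = 1: r = r^2 * 28 mod 29 = 28^2 * 28 = 1*28 = 28
  -> s = B^a = 28

Answer: 26 28 28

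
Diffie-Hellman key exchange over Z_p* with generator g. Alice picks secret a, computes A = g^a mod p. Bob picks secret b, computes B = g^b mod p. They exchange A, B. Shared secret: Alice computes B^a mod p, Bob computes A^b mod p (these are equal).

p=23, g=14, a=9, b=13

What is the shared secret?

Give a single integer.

Answer: 19

Derivation:
A = 14^9 mod 23  (bits of 9 = 1001)
  bit 0 = 1: r = r^2 * 14 mod 23 = 1^2 * 14 = 1*14 = 14
  bit 1 = 0: r = r^2 mod 23 = 14^2 = 12
  bit 2 = 0: r = r^2 mod 23 = 12^2 = 6
  bit 3 = 1: r = r^2 * 14 mod 23 = 6^2 * 14 = 13*14 = 21
  -> A = 21
B = 14^13 mod 23  (bits of 13 = 1101)
  bit 0 = 1: r = r^2 * 14 mod 23 = 1^2 * 14 = 1*14 = 14
  bit 1 = 1: r = r^2 * 14 mod 23 = 14^2 * 14 = 12*14 = 7
  bit 2 = 0: r = r^2 mod 23 = 7^2 = 3
  bit 3 = 1: r = r^2 * 14 mod 23 = 3^2 * 14 = 9*14 = 11
  -> B = 11
s = B^a = 11^9 mod 23  (bits of 9 = 1001)
  bit 0 = 1: r = r^2 * 11 mod 23 = 1^2 * 11 = 1*11 = 11
  bit 1 = 0: r = r^2 mod 23 = 11^2 = 6
  bit 2 = 0: r = r^2 mod 23 = 6^2 = 13
  bit 3 = 1: r = r^2 * 11 mod 23 = 13^2 * 11 = 8*11 = 19
  -> s = B^a = 19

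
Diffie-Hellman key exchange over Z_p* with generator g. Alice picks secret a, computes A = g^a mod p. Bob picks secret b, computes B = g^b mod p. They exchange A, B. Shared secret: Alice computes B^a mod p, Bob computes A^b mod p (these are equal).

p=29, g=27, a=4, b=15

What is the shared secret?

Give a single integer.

Answer: 16

Derivation:
A = 27^4 mod 29  (bits of 4 = 100)
  bit 0 = 1: r = r^2 * 27 mod 29 = 1^2 * 27 = 1*27 = 27
  bit 1 = 0: r = r^2 mod 29 = 27^2 = 4
  bit 2 = 0: r = r^2 mod 29 = 4^2 = 16
  -> A = 16
B = 27^15 mod 29  (bits of 15 = 1111)
  bit 0 = 1: r = r^2 * 27 mod 29 = 1^2 * 27 = 1*27 = 27
  bit 1 = 1: r = r^2 * 27 mod 29 = 27^2 * 27 = 4*27 = 21
  bit 2 = 1: r = r^2 * 27 mod 29 = 21^2 * 27 = 6*27 = 17
  bit 3 = 1: r = r^2 * 27 mod 29 = 17^2 * 27 = 28*27 = 2
  -> B = 2
s = B^a = 2^4 mod 29  (bits of 4 = 100)
  bit 0 = 1: r = r^2 * 2 mod 29 = 1^2 * 2 = 1*2 = 2
  bit 1 = 0: r = r^2 mod 29 = 2^2 = 4
  bit 2 = 0: r = r^2 mod 29 = 4^2 = 16
  -> s = B^a = 16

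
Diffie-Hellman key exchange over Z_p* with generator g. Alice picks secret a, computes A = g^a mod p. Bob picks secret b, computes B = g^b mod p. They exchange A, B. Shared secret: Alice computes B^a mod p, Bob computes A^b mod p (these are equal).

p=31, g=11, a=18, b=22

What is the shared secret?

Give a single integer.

A = 11^18 mod 31  (bits of 18 = 10010)
  bit 0 = 1: r = r^2 * 11 mod 31 = 1^2 * 11 = 1*11 = 11
  bit 1 = 0: r = r^2 mod 31 = 11^2 = 28
  bit 2 = 0: r = r^2 mod 31 = 28^2 = 9
  bit 3 = 1: r = r^2 * 11 mod 31 = 9^2 * 11 = 19*11 = 23
  bit 4 = 0: r = r^2 mod 31 = 23^2 = 2
  -> A = 2
B = 11^22 mod 31  (bits of 22 = 10110)
  bit 0 = 1: r = r^2 * 11 mod 31 = 1^2 * 11 = 1*11 = 11
  bit 1 = 0: r = r^2 mod 31 = 11^2 = 28
  bit 2 = 1: r = r^2 * 11 mod 31 = 28^2 * 11 = 9*11 = 6
  bit 3 = 1: r = r^2 * 11 mod 31 = 6^2 * 11 = 5*11 = 24
  bit 4 = 0: r = r^2 mod 31 = 24^2 = 18
  -> B = 18
s = B^a = 18^18 mod 31  (bits of 18 = 10010)
  bit 0 = 1: r = r^2 * 18 mod 31 = 1^2 * 18 = 1*18 = 18
  bit 1 = 0: r = r^2 mod 31 = 18^2 = 14
  bit 2 = 0: r = r^2 mod 31 = 14^2 = 10
  bit 3 = 1: r = r^2 * 18 mod 31 = 10^2 * 18 = 7*18 = 2
  bit 4 = 0: r = r^2 mod 31 = 2^2 = 4
  -> s = B^a = 4

Answer: 4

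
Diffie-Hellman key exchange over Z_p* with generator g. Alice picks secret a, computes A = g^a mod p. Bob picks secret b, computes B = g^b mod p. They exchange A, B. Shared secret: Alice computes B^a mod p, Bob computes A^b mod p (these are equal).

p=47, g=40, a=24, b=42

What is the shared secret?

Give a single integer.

Answer: 12

Derivation:
A = 40^24 mod 47  (bits of 24 = 11000)
  bit 0 = 1: r = r^2 * 40 mod 47 = 1^2 * 40 = 1*40 = 40
  bit 1 = 1: r = r^2 * 40 mod 47 = 40^2 * 40 = 2*40 = 33
  bit 2 = 0: r = r^2 mod 47 = 33^2 = 8
  bit 3 = 0: r = r^2 mod 47 = 8^2 = 17
  bit 4 = 0: r = r^2 mod 47 = 17^2 = 7
  -> A = 7
B = 40^42 mod 47  (bits of 42 = 101010)
  bit 0 = 1: r = r^2 * 40 mod 47 = 1^2 * 40 = 1*40 = 40
  bit 1 = 0: r = r^2 mod 47 = 40^2 = 2
  bit 2 = 1: r = r^2 * 40 mod 47 = 2^2 * 40 = 4*40 = 19
  bit 3 = 0: r = r^2 mod 47 = 19^2 = 32
  bit 4 = 1: r = r^2 * 40 mod 47 = 32^2 * 40 = 37*40 = 23
  bit 5 = 0: r = r^2 mod 47 = 23^2 = 12
  -> B = 12
s = B^a = 12^24 mod 47  (bits of 24 = 11000)
  bit 0 = 1: r = r^2 * 12 mod 47 = 1^2 * 12 = 1*12 = 12
  bit 1 = 1: r = r^2 * 12 mod 47 = 12^2 * 12 = 3*12 = 36
  bit 2 = 0: r = r^2 mod 47 = 36^2 = 27
  bit 3 = 0: r = r^2 mod 47 = 27^2 = 24
  bit 4 = 0: r = r^2 mod 47 = 24^2 = 12
  -> s = B^a = 12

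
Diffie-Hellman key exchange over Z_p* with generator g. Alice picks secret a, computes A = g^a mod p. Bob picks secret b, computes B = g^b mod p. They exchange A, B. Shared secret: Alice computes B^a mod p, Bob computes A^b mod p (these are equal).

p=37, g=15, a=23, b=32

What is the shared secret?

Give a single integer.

Answer: 12

Derivation:
A = 15^23 mod 37  (bits of 23 = 10111)
  bit 0 = 1: r = r^2 * 15 mod 37 = 1^2 * 15 = 1*15 = 15
  bit 1 = 0: r = r^2 mod 37 = 15^2 = 3
  bit 2 = 1: r = r^2 * 15 mod 37 = 3^2 * 15 = 9*15 = 24
  bit 3 = 1: r = r^2 * 15 mod 37 = 24^2 * 15 = 21*15 = 19
  bit 4 = 1: r = r^2 * 15 mod 37 = 19^2 * 15 = 28*15 = 13
  -> A = 13
B = 15^32 mod 37  (bits of 32 = 100000)
  bit 0 = 1: r = r^2 * 15 mod 37 = 1^2 * 15 = 1*15 = 15
  bit 1 = 0: r = r^2 mod 37 = 15^2 = 3
  bit 2 = 0: r = r^2 mod 37 = 3^2 = 9
  bit 3 = 0: r = r^2 mod 37 = 9^2 = 7
  bit 4 = 0: r = r^2 mod 37 = 7^2 = 12
  bit 5 = 0: r = r^2 mod 37 = 12^2 = 33
  -> B = 33
s = B^a = 33^23 mod 37  (bits of 23 = 10111)
  bit 0 = 1: r = r^2 * 33 mod 37 = 1^2 * 33 = 1*33 = 33
  bit 1 = 0: r = r^2 mod 37 = 33^2 = 16
  bit 2 = 1: r = r^2 * 33 mod 37 = 16^2 * 33 = 34*33 = 12
  bit 3 = 1: r = r^2 * 33 mod 37 = 12^2 * 33 = 33*33 = 16
  bit 4 = 1: r = r^2 * 33 mod 37 = 16^2 * 33 = 34*33 = 12
  -> s = B^a = 12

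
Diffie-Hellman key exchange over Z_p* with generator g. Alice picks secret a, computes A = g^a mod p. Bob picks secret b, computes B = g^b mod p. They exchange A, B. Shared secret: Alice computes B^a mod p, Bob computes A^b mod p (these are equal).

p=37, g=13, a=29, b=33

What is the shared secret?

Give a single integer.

Answer: 23

Derivation:
A = 13^29 mod 37  (bits of 29 = 11101)
  bit 0 = 1: r = r^2 * 13 mod 37 = 1^2 * 13 = 1*13 = 13
  bit 1 = 1: r = r^2 * 13 mod 37 = 13^2 * 13 = 21*13 = 14
  bit 2 = 1: r = r^2 * 13 mod 37 = 14^2 * 13 = 11*13 = 32
  bit 3 = 0: r = r^2 mod 37 = 32^2 = 25
  bit 4 = 1: r = r^2 * 13 mod 37 = 25^2 * 13 = 33*13 = 22
  -> A = 22
B = 13^33 mod 37  (bits of 33 = 100001)
  bit 0 = 1: r = r^2 * 13 mod 37 = 1^2 * 13 = 1*13 = 13
  bit 1 = 0: r = r^2 mod 37 = 13^2 = 21
  bit 2 = 0: r = r^2 mod 37 = 21^2 = 34
  bit 3 = 0: r = r^2 mod 37 = 34^2 = 9
  bit 4 = 0: r = r^2 mod 37 = 9^2 = 7
  bit 5 = 1: r = r^2 * 13 mod 37 = 7^2 * 13 = 12*13 = 8
  -> B = 8
s = B^a = 8^29 mod 37  (bits of 29 = 11101)
  bit 0 = 1: r = r^2 * 8 mod 37 = 1^2 * 8 = 1*8 = 8
  bit 1 = 1: r = r^2 * 8 mod 37 = 8^2 * 8 = 27*8 = 31
  bit 2 = 1: r = r^2 * 8 mod 37 = 31^2 * 8 = 36*8 = 29
  bit 3 = 0: r = r^2 mod 37 = 29^2 = 27
  bit 4 = 1: r = r^2 * 8 mod 37 = 27^2 * 8 = 26*8 = 23
  -> s = B^a = 23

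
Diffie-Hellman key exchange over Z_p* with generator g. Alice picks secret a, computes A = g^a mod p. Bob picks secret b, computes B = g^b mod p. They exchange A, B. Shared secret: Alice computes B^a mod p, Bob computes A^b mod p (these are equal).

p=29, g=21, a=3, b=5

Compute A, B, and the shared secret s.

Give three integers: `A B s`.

Answer: 10 2 8

Derivation:
A = 21^3 mod 29  (bits of 3 = 11)
  bit 0 = 1: r = r^2 * 21 mod 29 = 1^2 * 21 = 1*21 = 21
  bit 1 = 1: r = r^2 * 21 mod 29 = 21^2 * 21 = 6*21 = 10
  -> A = 10
B = 21^5 mod 29  (bits of 5 = 101)
  bit 0 = 1: r = r^2 * 21 mod 29 = 1^2 * 21 = 1*21 = 21
  bit 1 = 0: r = r^2 mod 29 = 21^2 = 6
  bit 2 = 1: r = r^2 * 21 mod 29 = 6^2 * 21 = 7*21 = 2
  -> B = 2
s = B^a = 2^3 mod 29  (bits of 3 = 11)
  bit 0 = 1: r = r^2 * 2 mod 29 = 1^2 * 2 = 1*2 = 2
  bit 1 = 1: r = r^2 * 2 mod 29 = 2^2 * 2 = 4*2 = 8
  -> s = B^a = 8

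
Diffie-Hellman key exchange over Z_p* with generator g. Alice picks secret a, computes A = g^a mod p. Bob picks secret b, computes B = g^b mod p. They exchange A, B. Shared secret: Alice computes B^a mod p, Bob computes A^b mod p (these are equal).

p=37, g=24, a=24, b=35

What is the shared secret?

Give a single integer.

Answer: 10

Derivation:
A = 24^24 mod 37  (bits of 24 = 11000)
  bit 0 = 1: r = r^2 * 24 mod 37 = 1^2 * 24 = 1*24 = 24
  bit 1 = 1: r = r^2 * 24 mod 37 = 24^2 * 24 = 21*24 = 23
  bit 2 = 0: r = r^2 mod 37 = 23^2 = 11
  bit 3 = 0: r = r^2 mod 37 = 11^2 = 10
  bit 4 = 0: r = r^2 mod 37 = 10^2 = 26
  -> A = 26
B = 24^35 mod 37  (bits of 35 = 100011)
  bit 0 = 1: r = r^2 * 24 mod 37 = 1^2 * 24 = 1*24 = 24
  bit 1 = 0: r = r^2 mod 37 = 24^2 = 21
  bit 2 = 0: r = r^2 mod 37 = 21^2 = 34
  bit 3 = 0: r = r^2 mod 37 = 34^2 = 9
  bit 4 = 1: r = r^2 * 24 mod 37 = 9^2 * 24 = 7*24 = 20
  bit 5 = 1: r = r^2 * 24 mod 37 = 20^2 * 24 = 30*24 = 17
  -> B = 17
s = B^a = 17^24 mod 37  (bits of 24 = 11000)
  bit 0 = 1: r = r^2 * 17 mod 37 = 1^2 * 17 = 1*17 = 17
  bit 1 = 1: r = r^2 * 17 mod 37 = 17^2 * 17 = 30*17 = 29
  bit 2 = 0: r = r^2 mod 37 = 29^2 = 27
  bit 3 = 0: r = r^2 mod 37 = 27^2 = 26
  bit 4 = 0: r = r^2 mod 37 = 26^2 = 10
  -> s = B^a = 10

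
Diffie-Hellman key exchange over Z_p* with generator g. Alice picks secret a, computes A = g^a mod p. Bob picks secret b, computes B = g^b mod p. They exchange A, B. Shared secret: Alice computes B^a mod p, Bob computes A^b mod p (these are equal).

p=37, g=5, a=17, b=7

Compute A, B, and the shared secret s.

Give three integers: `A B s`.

A = 5^17 mod 37  (bits of 17 = 10001)
  bit 0 = 1: r = r^2 * 5 mod 37 = 1^2 * 5 = 1*5 = 5
  bit 1 = 0: r = r^2 mod 37 = 5^2 = 25
  bit 2 = 0: r = r^2 mod 37 = 25^2 = 33
  bit 3 = 0: r = r^2 mod 37 = 33^2 = 16
  bit 4 = 1: r = r^2 * 5 mod 37 = 16^2 * 5 = 34*5 = 22
  -> A = 22
B = 5^7 mod 37  (bits of 7 = 111)
  bit 0 = 1: r = r^2 * 5 mod 37 = 1^2 * 5 = 1*5 = 5
  bit 1 = 1: r = r^2 * 5 mod 37 = 5^2 * 5 = 25*5 = 14
  bit 2 = 1: r = r^2 * 5 mod 37 = 14^2 * 5 = 11*5 = 18
  -> B = 18
s = B^a = 18^17 mod 37  (bits of 17 = 10001)
  bit 0 = 1: r = r^2 * 18 mod 37 = 1^2 * 18 = 1*18 = 18
  bit 1 = 0: r = r^2 mod 37 = 18^2 = 28
  bit 2 = 0: r = r^2 mod 37 = 28^2 = 7
  bit 3 = 0: r = r^2 mod 37 = 7^2 = 12
  bit 4 = 1: r = r^2 * 18 mod 37 = 12^2 * 18 = 33*18 = 2
  -> s = B^a = 2

Answer: 22 18 2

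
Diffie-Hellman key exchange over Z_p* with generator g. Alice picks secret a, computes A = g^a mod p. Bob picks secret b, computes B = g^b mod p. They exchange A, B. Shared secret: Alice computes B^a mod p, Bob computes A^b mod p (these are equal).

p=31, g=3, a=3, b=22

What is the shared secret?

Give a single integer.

Answer: 16

Derivation:
A = 3^3 mod 31  (bits of 3 = 11)
  bit 0 = 1: r = r^2 * 3 mod 31 = 1^2 * 3 = 1*3 = 3
  bit 1 = 1: r = r^2 * 3 mod 31 = 3^2 * 3 = 9*3 = 27
  -> A = 27
B = 3^22 mod 31  (bits of 22 = 10110)
  bit 0 = 1: r = r^2 * 3 mod 31 = 1^2 * 3 = 1*3 = 3
  bit 1 = 0: r = r^2 mod 31 = 3^2 = 9
  bit 2 = 1: r = r^2 * 3 mod 31 = 9^2 * 3 = 19*3 = 26
  bit 3 = 1: r = r^2 * 3 mod 31 = 26^2 * 3 = 25*3 = 13
  bit 4 = 0: r = r^2 mod 31 = 13^2 = 14
  -> B = 14
s = B^a = 14^3 mod 31  (bits of 3 = 11)
  bit 0 = 1: r = r^2 * 14 mod 31 = 1^2 * 14 = 1*14 = 14
  bit 1 = 1: r = r^2 * 14 mod 31 = 14^2 * 14 = 10*14 = 16
  -> s = B^a = 16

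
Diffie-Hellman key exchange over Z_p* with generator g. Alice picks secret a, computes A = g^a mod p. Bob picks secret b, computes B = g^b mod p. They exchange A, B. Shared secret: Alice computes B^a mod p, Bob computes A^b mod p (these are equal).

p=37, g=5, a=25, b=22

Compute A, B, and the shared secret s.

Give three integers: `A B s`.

Answer: 19 4 30

Derivation:
A = 5^25 mod 37  (bits of 25 = 11001)
  bit 0 = 1: r = r^2 * 5 mod 37 = 1^2 * 5 = 1*5 = 5
  bit 1 = 1: r = r^2 * 5 mod 37 = 5^2 * 5 = 25*5 = 14
  bit 2 = 0: r = r^2 mod 37 = 14^2 = 11
  bit 3 = 0: r = r^2 mod 37 = 11^2 = 10
  bit 4 = 1: r = r^2 * 5 mod 37 = 10^2 * 5 = 26*5 = 19
  -> A = 19
B = 5^22 mod 37  (bits of 22 = 10110)
  bit 0 = 1: r = r^2 * 5 mod 37 = 1^2 * 5 = 1*5 = 5
  bit 1 = 0: r = r^2 mod 37 = 5^2 = 25
  bit 2 = 1: r = r^2 * 5 mod 37 = 25^2 * 5 = 33*5 = 17
  bit 3 = 1: r = r^2 * 5 mod 37 = 17^2 * 5 = 30*5 = 2
  bit 4 = 0: r = r^2 mod 37 = 2^2 = 4
  -> B = 4
s = B^a = 4^25 mod 37  (bits of 25 = 11001)
  bit 0 = 1: r = r^2 * 4 mod 37 = 1^2 * 4 = 1*4 = 4
  bit 1 = 1: r = r^2 * 4 mod 37 = 4^2 * 4 = 16*4 = 27
  bit 2 = 0: r = r^2 mod 37 = 27^2 = 26
  bit 3 = 0: r = r^2 mod 37 = 26^2 = 10
  bit 4 = 1: r = r^2 * 4 mod 37 = 10^2 * 4 = 26*4 = 30
  -> s = B^a = 30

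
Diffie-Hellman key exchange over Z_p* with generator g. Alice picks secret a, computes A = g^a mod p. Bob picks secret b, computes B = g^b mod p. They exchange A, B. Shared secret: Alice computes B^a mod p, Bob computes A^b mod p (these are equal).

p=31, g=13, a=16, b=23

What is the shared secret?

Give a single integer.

Answer: 7

Derivation:
A = 13^16 mod 31  (bits of 16 = 10000)
  bit 0 = 1: r = r^2 * 13 mod 31 = 1^2 * 13 = 1*13 = 13
  bit 1 = 0: r = r^2 mod 31 = 13^2 = 14
  bit 2 = 0: r = r^2 mod 31 = 14^2 = 10
  bit 3 = 0: r = r^2 mod 31 = 10^2 = 7
  bit 4 = 0: r = r^2 mod 31 = 7^2 = 18
  -> A = 18
B = 13^23 mod 31  (bits of 23 = 10111)
  bit 0 = 1: r = r^2 * 13 mod 31 = 1^2 * 13 = 1*13 = 13
  bit 1 = 0: r = r^2 mod 31 = 13^2 = 14
  bit 2 = 1: r = r^2 * 13 mod 31 = 14^2 * 13 = 10*13 = 6
  bit 3 = 1: r = r^2 * 13 mod 31 = 6^2 * 13 = 5*13 = 3
  bit 4 = 1: r = r^2 * 13 mod 31 = 3^2 * 13 = 9*13 = 24
  -> B = 24
s = B^a = 24^16 mod 31  (bits of 16 = 10000)
  bit 0 = 1: r = r^2 * 24 mod 31 = 1^2 * 24 = 1*24 = 24
  bit 1 = 0: r = r^2 mod 31 = 24^2 = 18
  bit 2 = 0: r = r^2 mod 31 = 18^2 = 14
  bit 3 = 0: r = r^2 mod 31 = 14^2 = 10
  bit 4 = 0: r = r^2 mod 31 = 10^2 = 7
  -> s = B^a = 7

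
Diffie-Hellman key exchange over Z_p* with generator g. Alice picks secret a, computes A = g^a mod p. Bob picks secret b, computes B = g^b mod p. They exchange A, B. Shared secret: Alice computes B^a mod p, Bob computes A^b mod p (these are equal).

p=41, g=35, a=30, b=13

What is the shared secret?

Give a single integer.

Answer: 9

Derivation:
A = 35^30 mod 41  (bits of 30 = 11110)
  bit 0 = 1: r = r^2 * 35 mod 41 = 1^2 * 35 = 1*35 = 35
  bit 1 = 1: r = r^2 * 35 mod 41 = 35^2 * 35 = 36*35 = 30
  bit 2 = 1: r = r^2 * 35 mod 41 = 30^2 * 35 = 39*35 = 12
  bit 3 = 1: r = r^2 * 35 mod 41 = 12^2 * 35 = 21*35 = 38
  bit 4 = 0: r = r^2 mod 41 = 38^2 = 9
  -> A = 9
B = 35^13 mod 41  (bits of 13 = 1101)
  bit 0 = 1: r = r^2 * 35 mod 41 = 1^2 * 35 = 1*35 = 35
  bit 1 = 1: r = r^2 * 35 mod 41 = 35^2 * 35 = 36*35 = 30
  bit 2 = 0: r = r^2 mod 41 = 30^2 = 39
  bit 3 = 1: r = r^2 * 35 mod 41 = 39^2 * 35 = 4*35 = 17
  -> B = 17
s = B^a = 17^30 mod 41  (bits of 30 = 11110)
  bit 0 = 1: r = r^2 * 17 mod 41 = 1^2 * 17 = 1*17 = 17
  bit 1 = 1: r = r^2 * 17 mod 41 = 17^2 * 17 = 2*17 = 34
  bit 2 = 1: r = r^2 * 17 mod 41 = 34^2 * 17 = 8*17 = 13
  bit 3 = 1: r = r^2 * 17 mod 41 = 13^2 * 17 = 5*17 = 3
  bit 4 = 0: r = r^2 mod 41 = 3^2 = 9
  -> s = B^a = 9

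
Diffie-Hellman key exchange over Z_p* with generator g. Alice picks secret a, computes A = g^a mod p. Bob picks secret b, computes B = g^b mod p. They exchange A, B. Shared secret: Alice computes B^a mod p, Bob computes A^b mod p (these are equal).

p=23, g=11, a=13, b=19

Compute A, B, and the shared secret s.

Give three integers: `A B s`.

A = 11^13 mod 23  (bits of 13 = 1101)
  bit 0 = 1: r = r^2 * 11 mod 23 = 1^2 * 11 = 1*11 = 11
  bit 1 = 1: r = r^2 * 11 mod 23 = 11^2 * 11 = 6*11 = 20
  bit 2 = 0: r = r^2 mod 23 = 20^2 = 9
  bit 3 = 1: r = r^2 * 11 mod 23 = 9^2 * 11 = 12*11 = 17
  -> A = 17
B = 11^19 mod 23  (bits of 19 = 10011)
  bit 0 = 1: r = r^2 * 11 mod 23 = 1^2 * 11 = 1*11 = 11
  bit 1 = 0: r = r^2 mod 23 = 11^2 = 6
  bit 2 = 0: r = r^2 mod 23 = 6^2 = 13
  bit 3 = 1: r = r^2 * 11 mod 23 = 13^2 * 11 = 8*11 = 19
  bit 4 = 1: r = r^2 * 11 mod 23 = 19^2 * 11 = 16*11 = 15
  -> B = 15
s = B^a = 15^13 mod 23  (bits of 13 = 1101)
  bit 0 = 1: r = r^2 * 15 mod 23 = 1^2 * 15 = 1*15 = 15
  bit 1 = 1: r = r^2 * 15 mod 23 = 15^2 * 15 = 18*15 = 17
  bit 2 = 0: r = r^2 mod 23 = 17^2 = 13
  bit 3 = 1: r = r^2 * 15 mod 23 = 13^2 * 15 = 8*15 = 5
  -> s = B^a = 5

Answer: 17 15 5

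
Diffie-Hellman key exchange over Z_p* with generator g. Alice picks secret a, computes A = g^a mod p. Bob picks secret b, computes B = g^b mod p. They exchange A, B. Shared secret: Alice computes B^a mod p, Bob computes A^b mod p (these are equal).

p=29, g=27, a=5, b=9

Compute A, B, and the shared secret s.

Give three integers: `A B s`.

Answer: 26 10 8

Derivation:
A = 27^5 mod 29  (bits of 5 = 101)
  bit 0 = 1: r = r^2 * 27 mod 29 = 1^2 * 27 = 1*27 = 27
  bit 1 = 0: r = r^2 mod 29 = 27^2 = 4
  bit 2 = 1: r = r^2 * 27 mod 29 = 4^2 * 27 = 16*27 = 26
  -> A = 26
B = 27^9 mod 29  (bits of 9 = 1001)
  bit 0 = 1: r = r^2 * 27 mod 29 = 1^2 * 27 = 1*27 = 27
  bit 1 = 0: r = r^2 mod 29 = 27^2 = 4
  bit 2 = 0: r = r^2 mod 29 = 4^2 = 16
  bit 3 = 1: r = r^2 * 27 mod 29 = 16^2 * 27 = 24*27 = 10
  -> B = 10
s = B^a = 10^5 mod 29  (bits of 5 = 101)
  bit 0 = 1: r = r^2 * 10 mod 29 = 1^2 * 10 = 1*10 = 10
  bit 1 = 0: r = r^2 mod 29 = 10^2 = 13
  bit 2 = 1: r = r^2 * 10 mod 29 = 13^2 * 10 = 24*10 = 8
  -> s = B^a = 8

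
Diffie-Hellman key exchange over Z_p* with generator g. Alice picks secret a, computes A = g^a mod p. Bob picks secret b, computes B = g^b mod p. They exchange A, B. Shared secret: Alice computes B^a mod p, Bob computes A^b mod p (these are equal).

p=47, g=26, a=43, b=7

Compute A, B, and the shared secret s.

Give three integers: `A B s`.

A = 26^43 mod 47  (bits of 43 = 101011)
  bit 0 = 1: r = r^2 * 26 mod 47 = 1^2 * 26 = 1*26 = 26
  bit 1 = 0: r = r^2 mod 47 = 26^2 = 18
  bit 2 = 1: r = r^2 * 26 mod 47 = 18^2 * 26 = 42*26 = 11
  bit 3 = 0: r = r^2 mod 47 = 11^2 = 27
  bit 4 = 1: r = r^2 * 26 mod 47 = 27^2 * 26 = 24*26 = 13
  bit 5 = 1: r = r^2 * 26 mod 47 = 13^2 * 26 = 28*26 = 23
  -> A = 23
B = 26^7 mod 47  (bits of 7 = 111)
  bit 0 = 1: r = r^2 * 26 mod 47 = 1^2 * 26 = 1*26 = 26
  bit 1 = 1: r = r^2 * 26 mod 47 = 26^2 * 26 = 18*26 = 45
  bit 2 = 1: r = r^2 * 26 mod 47 = 45^2 * 26 = 4*26 = 10
  -> B = 10
s = B^a = 10^43 mod 47  (bits of 43 = 101011)
  bit 0 = 1: r = r^2 * 10 mod 47 = 1^2 * 10 = 1*10 = 10
  bit 1 = 0: r = r^2 mod 47 = 10^2 = 6
  bit 2 = 1: r = r^2 * 10 mod 47 = 6^2 * 10 = 36*10 = 31
  bit 3 = 0: r = r^2 mod 47 = 31^2 = 21
  bit 4 = 1: r = r^2 * 10 mod 47 = 21^2 * 10 = 18*10 = 39
  bit 5 = 1: r = r^2 * 10 mod 47 = 39^2 * 10 = 17*10 = 29
  -> s = B^a = 29

Answer: 23 10 29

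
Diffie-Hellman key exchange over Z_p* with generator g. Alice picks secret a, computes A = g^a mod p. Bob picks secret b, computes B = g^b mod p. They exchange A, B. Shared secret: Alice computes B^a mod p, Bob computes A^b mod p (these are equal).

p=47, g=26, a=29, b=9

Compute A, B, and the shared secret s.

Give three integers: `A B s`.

Answer: 43 39 22

Derivation:
A = 26^29 mod 47  (bits of 29 = 11101)
  bit 0 = 1: r = r^2 * 26 mod 47 = 1^2 * 26 = 1*26 = 26
  bit 1 = 1: r = r^2 * 26 mod 47 = 26^2 * 26 = 18*26 = 45
  bit 2 = 1: r = r^2 * 26 mod 47 = 45^2 * 26 = 4*26 = 10
  bit 3 = 0: r = r^2 mod 47 = 10^2 = 6
  bit 4 = 1: r = r^2 * 26 mod 47 = 6^2 * 26 = 36*26 = 43
  -> A = 43
B = 26^9 mod 47  (bits of 9 = 1001)
  bit 0 = 1: r = r^2 * 26 mod 47 = 1^2 * 26 = 1*26 = 26
  bit 1 = 0: r = r^2 mod 47 = 26^2 = 18
  bit 2 = 0: r = r^2 mod 47 = 18^2 = 42
  bit 3 = 1: r = r^2 * 26 mod 47 = 42^2 * 26 = 25*26 = 39
  -> B = 39
s = B^a = 39^29 mod 47  (bits of 29 = 11101)
  bit 0 = 1: r = r^2 * 39 mod 47 = 1^2 * 39 = 1*39 = 39
  bit 1 = 1: r = r^2 * 39 mod 47 = 39^2 * 39 = 17*39 = 5
  bit 2 = 1: r = r^2 * 39 mod 47 = 5^2 * 39 = 25*39 = 35
  bit 3 = 0: r = r^2 mod 47 = 35^2 = 3
  bit 4 = 1: r = r^2 * 39 mod 47 = 3^2 * 39 = 9*39 = 22
  -> s = B^a = 22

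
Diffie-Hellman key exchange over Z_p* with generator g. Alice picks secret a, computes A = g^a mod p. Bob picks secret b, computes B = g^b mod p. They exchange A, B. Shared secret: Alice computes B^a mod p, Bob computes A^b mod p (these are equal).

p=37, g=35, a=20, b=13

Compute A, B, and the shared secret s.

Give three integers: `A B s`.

Answer: 33 22 34

Derivation:
A = 35^20 mod 37  (bits of 20 = 10100)
  bit 0 = 1: r = r^2 * 35 mod 37 = 1^2 * 35 = 1*35 = 35
  bit 1 = 0: r = r^2 mod 37 = 35^2 = 4
  bit 2 = 1: r = r^2 * 35 mod 37 = 4^2 * 35 = 16*35 = 5
  bit 3 = 0: r = r^2 mod 37 = 5^2 = 25
  bit 4 = 0: r = r^2 mod 37 = 25^2 = 33
  -> A = 33
B = 35^13 mod 37  (bits of 13 = 1101)
  bit 0 = 1: r = r^2 * 35 mod 37 = 1^2 * 35 = 1*35 = 35
  bit 1 = 1: r = r^2 * 35 mod 37 = 35^2 * 35 = 4*35 = 29
  bit 2 = 0: r = r^2 mod 37 = 29^2 = 27
  bit 3 = 1: r = r^2 * 35 mod 37 = 27^2 * 35 = 26*35 = 22
  -> B = 22
s = B^a = 22^20 mod 37  (bits of 20 = 10100)
  bit 0 = 1: r = r^2 * 22 mod 37 = 1^2 * 22 = 1*22 = 22
  bit 1 = 0: r = r^2 mod 37 = 22^2 = 3
  bit 2 = 1: r = r^2 * 22 mod 37 = 3^2 * 22 = 9*22 = 13
  bit 3 = 0: r = r^2 mod 37 = 13^2 = 21
  bit 4 = 0: r = r^2 mod 37 = 21^2 = 34
  -> s = B^a = 34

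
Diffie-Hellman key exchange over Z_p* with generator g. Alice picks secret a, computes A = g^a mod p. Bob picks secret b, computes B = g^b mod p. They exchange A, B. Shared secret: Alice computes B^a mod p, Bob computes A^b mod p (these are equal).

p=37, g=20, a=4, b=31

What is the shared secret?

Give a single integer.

A = 20^4 mod 37  (bits of 4 = 100)
  bit 0 = 1: r = r^2 * 20 mod 37 = 1^2 * 20 = 1*20 = 20
  bit 1 = 0: r = r^2 mod 37 = 20^2 = 30
  bit 2 = 0: r = r^2 mod 37 = 30^2 = 12
  -> A = 12
B = 20^31 mod 37  (bits of 31 = 11111)
  bit 0 = 1: r = r^2 * 20 mod 37 = 1^2 * 20 = 1*20 = 20
  bit 1 = 1: r = r^2 * 20 mod 37 = 20^2 * 20 = 30*20 = 8
  bit 2 = 1: r = r^2 * 20 mod 37 = 8^2 * 20 = 27*20 = 22
  bit 3 = 1: r = r^2 * 20 mod 37 = 22^2 * 20 = 3*20 = 23
  bit 4 = 1: r = r^2 * 20 mod 37 = 23^2 * 20 = 11*20 = 35
  -> B = 35
s = B^a = 35^4 mod 37  (bits of 4 = 100)
  bit 0 = 1: r = r^2 * 35 mod 37 = 1^2 * 35 = 1*35 = 35
  bit 1 = 0: r = r^2 mod 37 = 35^2 = 4
  bit 2 = 0: r = r^2 mod 37 = 4^2 = 16
  -> s = B^a = 16

Answer: 16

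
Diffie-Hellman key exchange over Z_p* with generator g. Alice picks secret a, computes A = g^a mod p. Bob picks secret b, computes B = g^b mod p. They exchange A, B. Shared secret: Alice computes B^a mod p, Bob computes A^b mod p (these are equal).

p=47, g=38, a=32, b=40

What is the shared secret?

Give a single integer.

A = 38^32 mod 47  (bits of 32 = 100000)
  bit 0 = 1: r = r^2 * 38 mod 47 = 1^2 * 38 = 1*38 = 38
  bit 1 = 0: r = r^2 mod 47 = 38^2 = 34
  bit 2 = 0: r = r^2 mod 47 = 34^2 = 28
  bit 3 = 0: r = r^2 mod 47 = 28^2 = 32
  bit 4 = 0: r = r^2 mod 47 = 32^2 = 37
  bit 5 = 0: r = r^2 mod 47 = 37^2 = 6
  -> A = 6
B = 38^40 mod 47  (bits of 40 = 101000)
  bit 0 = 1: r = r^2 * 38 mod 47 = 1^2 * 38 = 1*38 = 38
  bit 1 = 0: r = r^2 mod 47 = 38^2 = 34
  bit 2 = 1: r = r^2 * 38 mod 47 = 34^2 * 38 = 28*38 = 30
  bit 3 = 0: r = r^2 mod 47 = 30^2 = 7
  bit 4 = 0: r = r^2 mod 47 = 7^2 = 2
  bit 5 = 0: r = r^2 mod 47 = 2^2 = 4
  -> B = 4
s = B^a = 4^32 mod 47  (bits of 32 = 100000)
  bit 0 = 1: r = r^2 * 4 mod 47 = 1^2 * 4 = 1*4 = 4
  bit 1 = 0: r = r^2 mod 47 = 4^2 = 16
  bit 2 = 0: r = r^2 mod 47 = 16^2 = 21
  bit 3 = 0: r = r^2 mod 47 = 21^2 = 18
  bit 4 = 0: r = r^2 mod 47 = 18^2 = 42
  bit 5 = 0: r = r^2 mod 47 = 42^2 = 25
  -> s = B^a = 25

Answer: 25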